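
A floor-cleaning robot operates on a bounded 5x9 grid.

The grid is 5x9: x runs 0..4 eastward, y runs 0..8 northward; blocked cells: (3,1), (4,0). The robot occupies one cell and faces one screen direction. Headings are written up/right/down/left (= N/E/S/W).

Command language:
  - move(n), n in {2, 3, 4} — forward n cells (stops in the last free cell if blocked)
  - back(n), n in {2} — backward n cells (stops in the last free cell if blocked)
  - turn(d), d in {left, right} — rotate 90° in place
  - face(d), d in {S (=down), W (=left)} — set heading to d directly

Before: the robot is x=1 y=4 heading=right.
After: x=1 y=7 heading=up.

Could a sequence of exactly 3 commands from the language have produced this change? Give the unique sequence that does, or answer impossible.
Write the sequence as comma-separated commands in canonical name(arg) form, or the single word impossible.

face(W), turn(right), move(3)

key: running move(3) before face(W) would end elsewhere — order is forced
t0: x=1 y=4 heading=right
step 1 (face(W)): x=1 y=4 heading=left
step 2 (turn(right)): x=1 y=4 heading=up
step 3 (move(3)): x=1 y=7 heading=up
uniquely the one of 512 3-step routes that fits.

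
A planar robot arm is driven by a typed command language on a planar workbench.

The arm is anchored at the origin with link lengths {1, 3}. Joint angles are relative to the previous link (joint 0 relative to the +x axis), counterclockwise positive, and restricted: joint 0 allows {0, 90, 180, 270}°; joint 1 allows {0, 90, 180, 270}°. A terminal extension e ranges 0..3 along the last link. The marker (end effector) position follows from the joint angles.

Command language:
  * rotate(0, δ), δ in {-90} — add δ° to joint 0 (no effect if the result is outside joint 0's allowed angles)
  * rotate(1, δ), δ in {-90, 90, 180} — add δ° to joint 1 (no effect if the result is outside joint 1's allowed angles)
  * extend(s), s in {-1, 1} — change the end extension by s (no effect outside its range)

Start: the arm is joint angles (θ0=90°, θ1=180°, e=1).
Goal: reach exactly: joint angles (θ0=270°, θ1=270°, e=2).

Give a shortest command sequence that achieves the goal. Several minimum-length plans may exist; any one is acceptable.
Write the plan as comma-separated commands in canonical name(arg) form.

rotate(1, 90), extend(1), rotate(0, -90), rotate(0, -90)

start: joint angles (θ0=90°, θ1=180°, e=1)
step 1 (rotate(1, 90)): joint angles (θ0=90°, θ1=270°, e=1)
step 2 (extend(1)): joint angles (θ0=90°, θ1=270°, e=2)
step 3 (rotate(0, -90)): joint angles (θ0=0°, θ1=270°, e=2)
step 4 (rotate(0, -90)): joint angles (θ0=270°, θ1=270°, e=2)
nothing shorter than 4 reaches the goal.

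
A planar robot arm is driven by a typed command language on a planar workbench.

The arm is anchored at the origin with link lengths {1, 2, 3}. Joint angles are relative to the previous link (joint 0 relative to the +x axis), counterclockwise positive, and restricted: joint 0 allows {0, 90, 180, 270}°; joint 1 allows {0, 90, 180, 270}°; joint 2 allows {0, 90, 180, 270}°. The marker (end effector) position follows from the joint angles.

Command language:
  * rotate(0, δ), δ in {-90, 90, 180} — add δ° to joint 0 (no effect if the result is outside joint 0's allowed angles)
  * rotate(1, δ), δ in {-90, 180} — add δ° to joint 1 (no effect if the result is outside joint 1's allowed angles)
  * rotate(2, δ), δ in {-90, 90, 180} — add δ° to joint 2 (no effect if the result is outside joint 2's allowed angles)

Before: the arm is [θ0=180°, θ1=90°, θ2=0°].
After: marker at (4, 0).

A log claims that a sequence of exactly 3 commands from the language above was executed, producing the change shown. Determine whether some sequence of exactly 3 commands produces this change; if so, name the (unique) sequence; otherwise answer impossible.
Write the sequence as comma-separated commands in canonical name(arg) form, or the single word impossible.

rotate(1, -90), rotate(1, -90), rotate(1, -90)

initial: [θ0=180°, θ1=90°, θ2=0°]
t=1 rotate(1, -90) ⇒ [θ0=180°, θ1=0°, θ2=0°]
t=2 rotate(1, -90) ⇒ [θ0=180°, θ1=270°, θ2=0°]
t=3 rotate(1, -90) ⇒ [θ0=180°, θ1=180°, θ2=0°]
no rival 3-sequence matches.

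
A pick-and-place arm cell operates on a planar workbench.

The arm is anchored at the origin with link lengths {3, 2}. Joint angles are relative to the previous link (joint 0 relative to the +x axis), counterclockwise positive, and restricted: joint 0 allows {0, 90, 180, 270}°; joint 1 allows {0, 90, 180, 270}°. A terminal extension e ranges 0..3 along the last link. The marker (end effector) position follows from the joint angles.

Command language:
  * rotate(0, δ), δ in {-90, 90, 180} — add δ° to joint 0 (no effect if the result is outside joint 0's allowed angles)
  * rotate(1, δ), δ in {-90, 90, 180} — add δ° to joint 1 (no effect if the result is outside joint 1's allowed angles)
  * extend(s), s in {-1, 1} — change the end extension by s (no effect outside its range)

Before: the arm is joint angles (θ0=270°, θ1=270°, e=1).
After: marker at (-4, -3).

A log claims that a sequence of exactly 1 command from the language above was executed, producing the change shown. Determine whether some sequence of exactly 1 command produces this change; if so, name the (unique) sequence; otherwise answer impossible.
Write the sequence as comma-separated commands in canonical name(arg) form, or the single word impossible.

initial: joint angles (θ0=270°, θ1=270°, e=1)
t=1 extend(1) ⇒ joint angles (θ0=270°, θ1=270°, e=2)
uniquely the one of 8 1-step routes that fits.

extend(1)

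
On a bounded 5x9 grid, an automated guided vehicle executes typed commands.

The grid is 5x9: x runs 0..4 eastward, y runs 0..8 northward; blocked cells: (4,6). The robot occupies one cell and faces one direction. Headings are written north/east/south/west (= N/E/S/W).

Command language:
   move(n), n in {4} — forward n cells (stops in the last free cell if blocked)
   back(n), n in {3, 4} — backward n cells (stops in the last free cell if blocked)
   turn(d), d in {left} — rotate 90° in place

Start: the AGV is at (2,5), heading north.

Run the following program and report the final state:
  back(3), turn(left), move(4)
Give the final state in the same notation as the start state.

at (0,2), heading west

t0: at (2,5), heading north
step 1 (back(3)): at (2,2), heading north
step 2 (turn(left)): at (2,2), heading west
step 3 (move(4)): at (0,2), heading west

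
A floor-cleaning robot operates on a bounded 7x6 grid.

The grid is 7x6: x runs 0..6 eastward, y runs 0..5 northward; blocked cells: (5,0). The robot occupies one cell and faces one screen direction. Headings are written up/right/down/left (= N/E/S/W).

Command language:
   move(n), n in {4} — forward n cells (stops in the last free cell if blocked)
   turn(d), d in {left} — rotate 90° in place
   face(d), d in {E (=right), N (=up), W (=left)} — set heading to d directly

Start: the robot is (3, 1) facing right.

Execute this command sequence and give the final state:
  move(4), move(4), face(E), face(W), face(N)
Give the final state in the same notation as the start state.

initial: (3, 1) facing right
1. move(4) → (6, 1) facing right
2. move(4) → (6, 1) facing right
3. face(E) → (6, 1) facing right
4. face(W) → (6, 1) facing left
5. face(N) → (6, 1) facing up

(6, 1) facing up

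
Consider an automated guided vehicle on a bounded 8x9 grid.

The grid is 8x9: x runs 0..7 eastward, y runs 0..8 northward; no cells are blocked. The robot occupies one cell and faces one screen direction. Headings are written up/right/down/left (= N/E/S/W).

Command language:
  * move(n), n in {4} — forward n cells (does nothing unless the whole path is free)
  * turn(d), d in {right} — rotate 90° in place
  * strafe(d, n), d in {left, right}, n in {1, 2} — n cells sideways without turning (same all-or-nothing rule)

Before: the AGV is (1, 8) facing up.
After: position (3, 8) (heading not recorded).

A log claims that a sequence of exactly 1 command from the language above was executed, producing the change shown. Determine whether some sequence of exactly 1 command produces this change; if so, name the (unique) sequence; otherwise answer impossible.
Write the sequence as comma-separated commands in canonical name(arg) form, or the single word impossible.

strafe(right, 2)

begin: (1, 8) facing up
t=1 strafe(right, 2) ⇒ (3, 8) facing up
all 6 alternatives checked — unique.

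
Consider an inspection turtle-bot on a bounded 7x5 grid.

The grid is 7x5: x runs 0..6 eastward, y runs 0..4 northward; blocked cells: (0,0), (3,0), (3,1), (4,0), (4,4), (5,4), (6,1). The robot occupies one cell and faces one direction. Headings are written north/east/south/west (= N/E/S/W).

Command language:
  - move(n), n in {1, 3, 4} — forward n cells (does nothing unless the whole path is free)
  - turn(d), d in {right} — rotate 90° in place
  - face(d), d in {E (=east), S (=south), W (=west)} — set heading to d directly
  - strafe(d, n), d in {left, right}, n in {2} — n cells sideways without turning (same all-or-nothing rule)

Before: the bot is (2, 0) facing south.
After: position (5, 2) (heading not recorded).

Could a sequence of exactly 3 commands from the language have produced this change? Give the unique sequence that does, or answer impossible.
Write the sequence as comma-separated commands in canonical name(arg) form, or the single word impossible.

key: running move(3) before face(E) would end elsewhere — order is forced
t0: (2, 0) facing south
1. face(E) → (2, 0) facing east
2. strafe(left, 2) → (2, 2) facing east
3. move(3) → (5, 2) facing east
no rival 3-sequence matches.

face(E), strafe(left, 2), move(3)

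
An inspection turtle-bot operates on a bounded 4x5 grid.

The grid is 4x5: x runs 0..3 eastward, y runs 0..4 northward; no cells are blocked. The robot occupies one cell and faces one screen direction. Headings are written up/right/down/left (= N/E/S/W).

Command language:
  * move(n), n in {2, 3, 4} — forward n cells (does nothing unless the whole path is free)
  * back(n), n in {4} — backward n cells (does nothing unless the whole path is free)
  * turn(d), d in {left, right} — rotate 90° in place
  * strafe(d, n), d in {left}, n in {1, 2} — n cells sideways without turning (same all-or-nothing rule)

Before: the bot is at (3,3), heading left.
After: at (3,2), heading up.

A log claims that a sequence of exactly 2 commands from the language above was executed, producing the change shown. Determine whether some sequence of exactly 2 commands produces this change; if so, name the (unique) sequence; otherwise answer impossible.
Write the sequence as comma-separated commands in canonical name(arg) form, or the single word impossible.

strafe(left, 1), turn(right)

key: running turn(right) before strafe(left, 1) would end elsewhere — order is forced
t0: at (3,3), heading left
1. strafe(left, 1) → at (3,2), heading left
2. turn(right) → at (3,2), heading up
no rival 2-sequence matches.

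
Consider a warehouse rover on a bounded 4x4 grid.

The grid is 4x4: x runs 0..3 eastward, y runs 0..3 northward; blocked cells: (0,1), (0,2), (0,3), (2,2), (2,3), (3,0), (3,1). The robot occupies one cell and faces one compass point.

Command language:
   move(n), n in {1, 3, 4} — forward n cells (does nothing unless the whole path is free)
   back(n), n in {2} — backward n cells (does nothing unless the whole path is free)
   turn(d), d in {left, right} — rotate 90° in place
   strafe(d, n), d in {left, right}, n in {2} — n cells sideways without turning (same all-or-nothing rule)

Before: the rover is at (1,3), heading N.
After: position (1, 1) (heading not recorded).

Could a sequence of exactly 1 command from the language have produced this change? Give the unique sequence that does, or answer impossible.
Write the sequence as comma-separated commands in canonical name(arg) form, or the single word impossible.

back(2)

start: at (1,3), heading N
1. back(2) → at (1,1), heading N
all 8 alternatives checked — unique.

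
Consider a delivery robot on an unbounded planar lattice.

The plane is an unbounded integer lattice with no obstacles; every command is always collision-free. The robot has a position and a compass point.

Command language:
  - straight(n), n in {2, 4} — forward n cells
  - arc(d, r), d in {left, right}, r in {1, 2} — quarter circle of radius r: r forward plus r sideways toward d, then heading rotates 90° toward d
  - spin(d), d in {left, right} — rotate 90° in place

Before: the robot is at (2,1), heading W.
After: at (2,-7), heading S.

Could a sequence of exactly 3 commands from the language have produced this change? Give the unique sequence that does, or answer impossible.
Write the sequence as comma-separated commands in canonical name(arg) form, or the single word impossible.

spin(left), straight(4), straight(4)

key: cell and facing (now S) both changed — the 3 commands mix motion and turning
start: at (2,1), heading W
step 1 (spin(left)): at (2,1), heading S
step 2 (straight(4)): at (2,-3), heading S
step 3 (straight(4)): at (2,-7), heading S
no rival 3-sequence matches.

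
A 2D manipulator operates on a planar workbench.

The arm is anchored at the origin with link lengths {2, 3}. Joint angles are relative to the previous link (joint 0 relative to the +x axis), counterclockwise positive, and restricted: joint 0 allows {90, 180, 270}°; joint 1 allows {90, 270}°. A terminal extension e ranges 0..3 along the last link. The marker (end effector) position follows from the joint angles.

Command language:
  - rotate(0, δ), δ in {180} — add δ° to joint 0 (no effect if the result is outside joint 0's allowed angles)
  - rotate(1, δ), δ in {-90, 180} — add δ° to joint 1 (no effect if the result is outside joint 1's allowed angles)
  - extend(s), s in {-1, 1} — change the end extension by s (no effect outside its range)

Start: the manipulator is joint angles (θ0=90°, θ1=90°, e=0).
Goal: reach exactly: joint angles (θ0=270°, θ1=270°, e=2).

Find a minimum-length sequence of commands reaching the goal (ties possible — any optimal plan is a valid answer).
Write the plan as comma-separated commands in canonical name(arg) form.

rotate(1, 180), rotate(0, 180), extend(1), extend(1)

start: joint angles (θ0=90°, θ1=90°, e=0)
t=1 rotate(1, 180) ⇒ joint angles (θ0=90°, θ1=270°, e=0)
t=2 rotate(0, 180) ⇒ joint angles (θ0=270°, θ1=270°, e=0)
t=3 extend(1) ⇒ joint angles (θ0=270°, θ1=270°, e=1)
t=4 extend(1) ⇒ joint angles (θ0=270°, θ1=270°, e=2)
no 3-step plan works, so 4 is optimal.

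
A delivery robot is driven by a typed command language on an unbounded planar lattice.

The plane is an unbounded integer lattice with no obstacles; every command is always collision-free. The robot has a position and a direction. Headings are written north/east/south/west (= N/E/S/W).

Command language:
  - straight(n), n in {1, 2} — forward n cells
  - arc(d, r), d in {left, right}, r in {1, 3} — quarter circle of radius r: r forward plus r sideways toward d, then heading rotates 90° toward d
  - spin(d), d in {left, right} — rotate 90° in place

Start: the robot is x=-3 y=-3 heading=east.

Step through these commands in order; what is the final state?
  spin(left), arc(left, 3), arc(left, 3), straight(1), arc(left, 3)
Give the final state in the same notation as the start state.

x=-6 y=-7 heading=east

begin: x=-3 y=-3 heading=east
1. spin(left) → x=-3 y=-3 heading=north
2. arc(left, 3) → x=-6 y=0 heading=west
3. arc(left, 3) → x=-9 y=-3 heading=south
4. straight(1) → x=-9 y=-4 heading=south
5. arc(left, 3) → x=-6 y=-7 heading=east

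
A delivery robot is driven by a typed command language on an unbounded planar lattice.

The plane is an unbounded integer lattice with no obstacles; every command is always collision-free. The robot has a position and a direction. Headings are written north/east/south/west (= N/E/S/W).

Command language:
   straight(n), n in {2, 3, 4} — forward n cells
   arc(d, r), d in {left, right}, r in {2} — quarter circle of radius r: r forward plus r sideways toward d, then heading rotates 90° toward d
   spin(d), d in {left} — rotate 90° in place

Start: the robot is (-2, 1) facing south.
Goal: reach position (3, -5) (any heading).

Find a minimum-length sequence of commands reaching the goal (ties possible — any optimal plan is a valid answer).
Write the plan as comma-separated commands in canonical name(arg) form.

from: (-2, 1) facing south
step 1 (straight(4)): (-2, -3) facing south
step 2 (arc(left, 2)): (0, -5) facing east
step 3 (straight(3)): (3, -5) facing east
shorter routes all fall short; 3 is best.

straight(4), arc(left, 2), straight(3)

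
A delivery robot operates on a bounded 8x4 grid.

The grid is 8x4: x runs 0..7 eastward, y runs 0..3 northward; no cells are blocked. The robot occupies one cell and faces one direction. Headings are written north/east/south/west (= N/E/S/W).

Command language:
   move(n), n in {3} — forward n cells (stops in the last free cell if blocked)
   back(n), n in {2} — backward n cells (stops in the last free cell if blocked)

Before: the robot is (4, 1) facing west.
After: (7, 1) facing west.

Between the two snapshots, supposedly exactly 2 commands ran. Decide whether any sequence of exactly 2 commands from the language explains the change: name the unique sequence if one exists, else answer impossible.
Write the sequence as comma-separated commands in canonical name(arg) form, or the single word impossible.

back(2), back(2)

key: still facing W at the end — nothing in the sequence rotates
initial: (4, 1) facing west
[1] after back(2): (6, 1) facing west
[2] after back(2): (7, 1) facing west
uniquely the one of 4 2-step routes that fits.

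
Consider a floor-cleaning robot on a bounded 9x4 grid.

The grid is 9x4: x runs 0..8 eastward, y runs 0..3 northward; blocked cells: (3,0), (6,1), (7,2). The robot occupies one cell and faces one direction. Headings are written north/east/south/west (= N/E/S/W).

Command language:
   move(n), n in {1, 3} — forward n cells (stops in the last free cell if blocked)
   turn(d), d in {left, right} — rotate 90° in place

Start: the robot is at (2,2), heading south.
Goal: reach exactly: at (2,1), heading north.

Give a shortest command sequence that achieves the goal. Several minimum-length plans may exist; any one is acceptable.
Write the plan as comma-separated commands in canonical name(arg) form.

move(1), turn(left), turn(left)

initial: at (2,2), heading south
1. move(1) → at (2,1), heading south
2. turn(left) → at (2,1), heading east
3. turn(left) → at (2,1), heading north
shorter routes all fall short; 3 is best.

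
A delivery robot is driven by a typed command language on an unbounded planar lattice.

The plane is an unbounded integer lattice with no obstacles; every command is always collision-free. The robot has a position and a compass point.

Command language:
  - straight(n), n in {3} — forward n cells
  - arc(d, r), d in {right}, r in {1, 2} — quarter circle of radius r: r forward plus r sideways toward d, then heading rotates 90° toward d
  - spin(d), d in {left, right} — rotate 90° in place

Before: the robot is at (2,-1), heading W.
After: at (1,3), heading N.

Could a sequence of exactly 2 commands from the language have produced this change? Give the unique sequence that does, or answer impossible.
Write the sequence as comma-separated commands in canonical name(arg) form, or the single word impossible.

arc(right, 1), straight(3)

key: running straight(3) before arc(right, 1) would end elsewhere — order is forced
begin: at (2,-1), heading W
1. arc(right, 1) → at (1,0), heading N
2. straight(3) → at (1,3), heading N
no rival 2-sequence matches.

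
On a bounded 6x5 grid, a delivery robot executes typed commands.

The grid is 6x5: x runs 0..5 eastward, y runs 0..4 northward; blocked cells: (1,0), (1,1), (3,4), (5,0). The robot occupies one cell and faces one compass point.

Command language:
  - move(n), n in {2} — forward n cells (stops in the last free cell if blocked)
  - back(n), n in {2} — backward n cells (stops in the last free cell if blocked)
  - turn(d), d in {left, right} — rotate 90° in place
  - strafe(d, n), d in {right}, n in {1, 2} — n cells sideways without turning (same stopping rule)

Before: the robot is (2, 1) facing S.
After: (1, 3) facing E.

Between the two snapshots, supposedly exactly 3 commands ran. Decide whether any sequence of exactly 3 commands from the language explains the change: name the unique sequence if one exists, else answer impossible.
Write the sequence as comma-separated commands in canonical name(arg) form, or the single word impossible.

key: order matters: swapping back(2) and turn(left) lands elsewhere
t0: (2, 1) facing S
[1] after back(2): (2, 3) facing S
[2] after strafe(right, 1): (1, 3) facing S
[3] after turn(left): (1, 3) facing E
no rival 3-sequence matches.

back(2), strafe(right, 1), turn(left)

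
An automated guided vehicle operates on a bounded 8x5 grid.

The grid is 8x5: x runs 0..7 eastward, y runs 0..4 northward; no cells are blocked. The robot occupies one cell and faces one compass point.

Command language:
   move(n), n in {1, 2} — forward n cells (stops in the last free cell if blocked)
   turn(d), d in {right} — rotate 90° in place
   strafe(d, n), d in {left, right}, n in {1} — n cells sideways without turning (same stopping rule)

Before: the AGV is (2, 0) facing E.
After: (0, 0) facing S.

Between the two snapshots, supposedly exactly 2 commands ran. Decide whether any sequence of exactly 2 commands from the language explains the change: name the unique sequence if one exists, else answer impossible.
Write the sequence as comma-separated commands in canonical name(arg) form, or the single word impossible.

no 2-step route produces this change.

impossible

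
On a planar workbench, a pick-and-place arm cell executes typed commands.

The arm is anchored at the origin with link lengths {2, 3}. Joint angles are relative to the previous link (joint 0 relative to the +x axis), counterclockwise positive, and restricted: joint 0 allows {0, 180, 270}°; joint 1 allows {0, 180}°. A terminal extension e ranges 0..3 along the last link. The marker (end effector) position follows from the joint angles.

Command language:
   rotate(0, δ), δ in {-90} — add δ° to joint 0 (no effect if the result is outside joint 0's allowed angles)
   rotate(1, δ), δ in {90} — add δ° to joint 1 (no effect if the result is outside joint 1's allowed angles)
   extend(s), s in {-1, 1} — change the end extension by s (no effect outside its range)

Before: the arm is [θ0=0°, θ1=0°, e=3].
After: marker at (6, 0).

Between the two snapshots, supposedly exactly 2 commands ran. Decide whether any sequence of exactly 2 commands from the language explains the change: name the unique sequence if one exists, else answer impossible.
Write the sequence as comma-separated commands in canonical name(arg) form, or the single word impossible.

extend(-1), extend(-1)

from: [θ0=0°, θ1=0°, e=3]
[1] after extend(-1): [θ0=0°, θ1=0°, e=2]
[2] after extend(-1): [θ0=0°, θ1=0°, e=1]
uniquely the one of 16 2-step routes that fits.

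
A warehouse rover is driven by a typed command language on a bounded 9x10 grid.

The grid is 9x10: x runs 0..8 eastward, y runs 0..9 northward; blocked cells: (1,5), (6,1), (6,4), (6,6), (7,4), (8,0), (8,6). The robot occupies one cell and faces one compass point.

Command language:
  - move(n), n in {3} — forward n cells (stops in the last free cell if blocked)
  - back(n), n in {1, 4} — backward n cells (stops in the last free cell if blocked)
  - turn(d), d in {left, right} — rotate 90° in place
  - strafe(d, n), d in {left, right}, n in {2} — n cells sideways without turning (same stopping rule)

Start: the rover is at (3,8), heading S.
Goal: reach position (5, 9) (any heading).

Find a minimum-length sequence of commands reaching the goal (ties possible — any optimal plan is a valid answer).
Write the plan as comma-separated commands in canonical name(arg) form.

strafe(left, 2), back(1)

initial: at (3,8), heading S
[1] after strafe(left, 2): at (5,8), heading S
[2] after back(1): at (5,9), heading S
nothing shorter than 2 reaches the goal.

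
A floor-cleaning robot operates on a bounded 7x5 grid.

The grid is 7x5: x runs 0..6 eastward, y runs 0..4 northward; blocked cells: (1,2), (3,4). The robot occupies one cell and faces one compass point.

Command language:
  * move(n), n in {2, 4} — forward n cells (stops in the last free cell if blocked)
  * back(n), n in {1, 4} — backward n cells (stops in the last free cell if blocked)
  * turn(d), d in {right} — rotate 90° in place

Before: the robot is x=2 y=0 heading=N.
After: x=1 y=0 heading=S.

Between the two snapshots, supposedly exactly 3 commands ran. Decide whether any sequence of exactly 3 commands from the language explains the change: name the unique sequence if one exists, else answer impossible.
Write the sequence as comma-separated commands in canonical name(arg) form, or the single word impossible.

key: cell and facing (now S) both changed — the 3 commands mix motion and turning
start: x=2 y=0 heading=N
step 1 (turn(right)): x=2 y=0 heading=E
step 2 (back(1)): x=1 y=0 heading=E
step 3 (turn(right)): x=1 y=0 heading=S
uniquely the one of 125 3-step routes that fits.

turn(right), back(1), turn(right)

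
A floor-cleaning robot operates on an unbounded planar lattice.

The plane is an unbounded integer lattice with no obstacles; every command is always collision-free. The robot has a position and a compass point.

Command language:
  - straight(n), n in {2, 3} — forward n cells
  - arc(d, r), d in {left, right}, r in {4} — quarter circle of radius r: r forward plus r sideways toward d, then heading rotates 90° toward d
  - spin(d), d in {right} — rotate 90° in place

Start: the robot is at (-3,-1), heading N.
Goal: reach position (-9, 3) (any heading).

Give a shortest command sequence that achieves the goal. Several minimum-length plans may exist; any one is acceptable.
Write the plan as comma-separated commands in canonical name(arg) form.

from: at (-3,-1), heading N
t=1 arc(left, 4) ⇒ at (-7,3), heading W
t=2 straight(2) ⇒ at (-9,3), heading W
nothing shorter than 2 reaches the goal.

arc(left, 4), straight(2)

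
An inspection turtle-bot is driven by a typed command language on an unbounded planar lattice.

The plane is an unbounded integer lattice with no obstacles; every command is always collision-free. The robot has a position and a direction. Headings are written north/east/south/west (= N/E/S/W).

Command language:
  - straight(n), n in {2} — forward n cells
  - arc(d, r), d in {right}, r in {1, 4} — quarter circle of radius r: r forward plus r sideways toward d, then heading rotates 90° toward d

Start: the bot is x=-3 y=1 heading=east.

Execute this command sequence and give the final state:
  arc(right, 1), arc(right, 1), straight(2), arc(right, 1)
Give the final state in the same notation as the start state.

x=-6 y=0 heading=north

t0: x=-3 y=1 heading=east
[1] after arc(right, 1): x=-2 y=0 heading=south
[2] after arc(right, 1): x=-3 y=-1 heading=west
[3] after straight(2): x=-5 y=-1 heading=west
[4] after arc(right, 1): x=-6 y=0 heading=north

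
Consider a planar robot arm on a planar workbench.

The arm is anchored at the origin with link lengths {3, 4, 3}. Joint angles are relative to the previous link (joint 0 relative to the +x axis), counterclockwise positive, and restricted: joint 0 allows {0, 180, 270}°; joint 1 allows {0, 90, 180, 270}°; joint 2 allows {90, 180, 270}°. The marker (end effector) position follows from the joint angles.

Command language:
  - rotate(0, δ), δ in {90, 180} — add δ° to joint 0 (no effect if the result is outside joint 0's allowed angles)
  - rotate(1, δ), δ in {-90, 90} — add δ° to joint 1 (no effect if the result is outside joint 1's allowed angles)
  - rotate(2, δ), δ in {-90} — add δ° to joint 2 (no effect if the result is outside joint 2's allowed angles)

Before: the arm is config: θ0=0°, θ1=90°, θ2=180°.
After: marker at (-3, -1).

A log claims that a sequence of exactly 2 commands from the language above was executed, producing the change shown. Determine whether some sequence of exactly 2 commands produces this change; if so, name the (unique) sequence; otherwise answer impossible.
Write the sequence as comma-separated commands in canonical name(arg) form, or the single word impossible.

rotate(0, 90), rotate(0, 180)

key: order matters: swapping rotate(0, 90) and rotate(0, 180) lands elsewhere
t0: config: θ0=0°, θ1=90°, θ2=180°
step 1 (rotate(0, 90)): config: θ0=0°, θ1=90°, θ2=180°
step 2 (rotate(0, 180)): config: θ0=180°, θ1=90°, θ2=180°
uniquely the one of 25 2-step routes that fits.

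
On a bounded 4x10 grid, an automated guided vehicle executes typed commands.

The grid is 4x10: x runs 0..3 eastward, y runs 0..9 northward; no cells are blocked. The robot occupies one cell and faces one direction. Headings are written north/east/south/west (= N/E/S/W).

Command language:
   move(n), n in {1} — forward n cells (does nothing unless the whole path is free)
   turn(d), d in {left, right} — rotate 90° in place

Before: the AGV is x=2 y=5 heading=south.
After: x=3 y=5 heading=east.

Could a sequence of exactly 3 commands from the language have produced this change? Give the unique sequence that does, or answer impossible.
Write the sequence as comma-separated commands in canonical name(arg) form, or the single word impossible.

key: the second move(1) would leave the grid, so it does nothing
from: x=2 y=5 heading=south
[1] after turn(left): x=2 y=5 heading=east
[2] after move(1): x=3 y=5 heading=east
[3] after move(1): x=3 y=5 heading=east
no other 3-command option fits: unique.

turn(left), move(1), move(1)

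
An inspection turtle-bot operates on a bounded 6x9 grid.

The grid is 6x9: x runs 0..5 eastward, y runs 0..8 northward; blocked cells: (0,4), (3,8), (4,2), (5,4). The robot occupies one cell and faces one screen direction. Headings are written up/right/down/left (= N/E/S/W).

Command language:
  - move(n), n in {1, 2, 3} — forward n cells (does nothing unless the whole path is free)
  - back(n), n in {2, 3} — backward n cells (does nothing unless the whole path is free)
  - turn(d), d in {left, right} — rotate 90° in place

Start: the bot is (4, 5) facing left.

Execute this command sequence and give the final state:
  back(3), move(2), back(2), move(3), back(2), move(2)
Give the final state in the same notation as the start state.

(1, 5) facing left

begin: (4, 5) facing left
[1] after back(3): (4, 5) facing left
[2] after move(2): (2, 5) facing left
[3] after back(2): (4, 5) facing left
[4] after move(3): (1, 5) facing left
[5] after back(2): (3, 5) facing left
[6] after move(2): (1, 5) facing left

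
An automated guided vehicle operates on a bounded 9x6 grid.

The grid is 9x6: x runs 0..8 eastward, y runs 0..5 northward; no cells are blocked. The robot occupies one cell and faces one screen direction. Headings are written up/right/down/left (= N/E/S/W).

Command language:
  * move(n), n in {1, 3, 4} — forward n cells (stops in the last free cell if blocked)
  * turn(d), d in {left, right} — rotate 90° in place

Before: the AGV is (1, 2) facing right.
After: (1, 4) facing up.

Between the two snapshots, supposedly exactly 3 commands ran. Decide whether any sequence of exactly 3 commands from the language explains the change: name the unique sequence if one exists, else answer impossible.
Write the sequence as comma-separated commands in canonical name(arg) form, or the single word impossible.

key: cell and facing (now N) both changed — the 3 commands mix motion and turning
begin: (1, 2) facing right
1. turn(left) → (1, 2) facing up
2. move(1) → (1, 3) facing up
3. move(1) → (1, 4) facing up
uniquely the one of 125 3-step routes that fits.

turn(left), move(1), move(1)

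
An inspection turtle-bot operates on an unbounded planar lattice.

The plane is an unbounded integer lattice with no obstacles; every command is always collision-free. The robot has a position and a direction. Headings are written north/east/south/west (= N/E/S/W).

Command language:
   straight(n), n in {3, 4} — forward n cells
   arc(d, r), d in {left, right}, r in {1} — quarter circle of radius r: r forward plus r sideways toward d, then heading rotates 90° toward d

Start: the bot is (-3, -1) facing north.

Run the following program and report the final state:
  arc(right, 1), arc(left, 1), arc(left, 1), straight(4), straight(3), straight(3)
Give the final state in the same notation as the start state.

(-12, 2) facing west

from: (-3, -1) facing north
step 1 (arc(right, 1)): (-2, 0) facing east
step 2 (arc(left, 1)): (-1, 1) facing north
step 3 (arc(left, 1)): (-2, 2) facing west
step 4 (straight(4)): (-6, 2) facing west
step 5 (straight(3)): (-9, 2) facing west
step 6 (straight(3)): (-12, 2) facing west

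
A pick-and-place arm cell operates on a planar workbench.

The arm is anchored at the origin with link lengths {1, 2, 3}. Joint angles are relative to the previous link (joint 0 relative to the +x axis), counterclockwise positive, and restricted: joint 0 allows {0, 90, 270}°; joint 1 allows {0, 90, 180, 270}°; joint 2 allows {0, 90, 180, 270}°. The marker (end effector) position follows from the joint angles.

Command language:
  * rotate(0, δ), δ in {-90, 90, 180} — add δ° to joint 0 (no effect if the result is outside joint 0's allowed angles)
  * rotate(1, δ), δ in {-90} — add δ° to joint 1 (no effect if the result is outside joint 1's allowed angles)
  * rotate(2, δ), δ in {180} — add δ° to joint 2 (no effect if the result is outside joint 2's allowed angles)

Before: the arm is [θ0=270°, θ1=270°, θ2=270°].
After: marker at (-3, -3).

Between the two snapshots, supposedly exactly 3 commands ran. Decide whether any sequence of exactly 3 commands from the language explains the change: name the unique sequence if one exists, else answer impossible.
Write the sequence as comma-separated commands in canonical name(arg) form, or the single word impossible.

rotate(1, -90), rotate(1, -90), rotate(1, -90)

start: [θ0=270°, θ1=270°, θ2=270°]
step 1 (rotate(1, -90)): [θ0=270°, θ1=180°, θ2=270°]
step 2 (rotate(1, -90)): [θ0=270°, θ1=90°, θ2=270°]
step 3 (rotate(1, -90)): [θ0=270°, θ1=0°, θ2=270°]
all 125 alternatives checked — unique.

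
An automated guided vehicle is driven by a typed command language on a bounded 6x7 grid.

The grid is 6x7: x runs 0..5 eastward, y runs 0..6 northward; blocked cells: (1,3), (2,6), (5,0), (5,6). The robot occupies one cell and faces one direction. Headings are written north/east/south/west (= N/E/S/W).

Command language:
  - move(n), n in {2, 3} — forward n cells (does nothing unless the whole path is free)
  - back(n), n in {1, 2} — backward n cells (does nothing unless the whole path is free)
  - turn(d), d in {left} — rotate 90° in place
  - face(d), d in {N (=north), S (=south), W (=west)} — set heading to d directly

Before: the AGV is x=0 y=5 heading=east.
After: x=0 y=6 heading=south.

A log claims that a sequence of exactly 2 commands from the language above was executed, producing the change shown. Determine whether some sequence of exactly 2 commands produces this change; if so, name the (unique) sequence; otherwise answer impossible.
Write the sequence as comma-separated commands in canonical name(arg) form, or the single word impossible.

face(S), back(1)

key: cell and facing (now S) both changed — the 2 commands mix motion and turning
initial: x=0 y=5 heading=east
t=1 face(S) ⇒ x=0 y=5 heading=south
t=2 back(1) ⇒ x=0 y=6 heading=south
uniquely the one of 64 2-step routes that fits.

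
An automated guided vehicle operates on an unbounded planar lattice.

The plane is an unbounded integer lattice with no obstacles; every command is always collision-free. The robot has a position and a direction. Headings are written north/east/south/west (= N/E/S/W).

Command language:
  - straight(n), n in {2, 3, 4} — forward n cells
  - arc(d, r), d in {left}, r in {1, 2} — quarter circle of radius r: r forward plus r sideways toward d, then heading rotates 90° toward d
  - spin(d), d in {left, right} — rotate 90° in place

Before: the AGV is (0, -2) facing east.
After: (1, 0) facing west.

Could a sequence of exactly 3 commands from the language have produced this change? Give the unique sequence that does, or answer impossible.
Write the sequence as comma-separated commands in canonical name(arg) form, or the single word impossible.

key: running arc(left, 2) before straight(3) would end elsewhere — order is forced
start: (0, -2) facing east
t=1 straight(3) ⇒ (3, -2) facing east
t=2 spin(left) ⇒ (3, -2) facing north
t=3 arc(left, 2) ⇒ (1, 0) facing west
uniquely the one of 343 3-step routes that fits.

straight(3), spin(left), arc(left, 2)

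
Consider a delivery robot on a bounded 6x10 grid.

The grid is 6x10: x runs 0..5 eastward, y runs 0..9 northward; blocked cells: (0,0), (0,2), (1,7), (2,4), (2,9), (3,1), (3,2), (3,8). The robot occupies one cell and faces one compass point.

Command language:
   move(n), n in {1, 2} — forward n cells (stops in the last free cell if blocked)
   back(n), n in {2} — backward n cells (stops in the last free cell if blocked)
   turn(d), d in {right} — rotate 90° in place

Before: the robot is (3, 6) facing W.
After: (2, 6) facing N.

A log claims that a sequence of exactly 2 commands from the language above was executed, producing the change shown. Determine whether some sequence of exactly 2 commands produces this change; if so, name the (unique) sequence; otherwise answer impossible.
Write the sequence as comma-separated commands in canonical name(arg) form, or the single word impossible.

move(1), turn(right)

key: position moved to (2,6) AND the heading swung to N — translation plus rotation needed
begin: (3, 6) facing W
t=1 move(1) ⇒ (2, 6) facing W
t=2 turn(right) ⇒ (2, 6) facing N
uniquely the one of 16 2-step routes that fits.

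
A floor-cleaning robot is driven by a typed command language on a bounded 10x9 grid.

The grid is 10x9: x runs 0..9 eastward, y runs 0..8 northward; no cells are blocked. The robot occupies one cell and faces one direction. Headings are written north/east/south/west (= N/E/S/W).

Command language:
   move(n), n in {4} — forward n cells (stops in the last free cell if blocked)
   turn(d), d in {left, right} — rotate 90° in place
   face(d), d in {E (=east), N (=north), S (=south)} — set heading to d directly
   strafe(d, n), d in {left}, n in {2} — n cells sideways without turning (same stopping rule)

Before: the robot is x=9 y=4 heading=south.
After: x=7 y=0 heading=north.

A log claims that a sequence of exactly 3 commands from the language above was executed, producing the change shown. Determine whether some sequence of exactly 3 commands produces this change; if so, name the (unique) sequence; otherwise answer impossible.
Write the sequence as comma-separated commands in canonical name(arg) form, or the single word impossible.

key: order matters: swapping move(4) and strafe(left, 2) lands elsewhere
start: x=9 y=4 heading=south
t=1 move(4) ⇒ x=9 y=0 heading=south
t=2 face(N) ⇒ x=9 y=0 heading=north
t=3 strafe(left, 2) ⇒ x=7 y=0 heading=north
no other 3-command option fits: unique.

move(4), face(N), strafe(left, 2)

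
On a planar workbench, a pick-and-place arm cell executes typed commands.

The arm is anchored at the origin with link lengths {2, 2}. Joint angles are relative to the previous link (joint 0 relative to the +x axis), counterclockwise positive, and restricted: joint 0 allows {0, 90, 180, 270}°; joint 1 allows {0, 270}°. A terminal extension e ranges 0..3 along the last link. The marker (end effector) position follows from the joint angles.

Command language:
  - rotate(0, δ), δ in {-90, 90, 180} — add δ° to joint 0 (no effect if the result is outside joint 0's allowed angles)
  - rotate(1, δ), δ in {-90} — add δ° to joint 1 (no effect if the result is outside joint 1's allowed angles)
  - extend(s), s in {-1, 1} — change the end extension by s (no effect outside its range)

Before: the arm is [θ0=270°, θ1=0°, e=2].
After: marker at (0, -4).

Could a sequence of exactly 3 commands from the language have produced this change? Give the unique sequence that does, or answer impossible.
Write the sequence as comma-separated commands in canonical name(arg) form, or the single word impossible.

extend(-1), extend(-1), extend(-1)

begin: [θ0=270°, θ1=0°, e=2]
t=1 extend(-1) ⇒ [θ0=270°, θ1=0°, e=1]
t=2 extend(-1) ⇒ [θ0=270°, θ1=0°, e=0]
t=3 extend(-1) ⇒ [θ0=270°, θ1=0°, e=0]
no other 3-command option fits: unique.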